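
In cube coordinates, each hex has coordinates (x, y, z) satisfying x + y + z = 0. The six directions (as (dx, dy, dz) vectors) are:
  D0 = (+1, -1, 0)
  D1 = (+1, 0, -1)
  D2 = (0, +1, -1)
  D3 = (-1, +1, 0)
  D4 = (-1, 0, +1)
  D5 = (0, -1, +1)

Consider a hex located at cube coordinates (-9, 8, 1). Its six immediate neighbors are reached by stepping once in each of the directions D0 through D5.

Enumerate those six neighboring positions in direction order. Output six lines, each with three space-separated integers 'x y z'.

Center: (-9, 8, 1). Add each direction:
  D0: (-9, 8, 1) + (1, -1, 0) = (-8, 7, 1)
  D1: (-9, 8, 1) + (1, 0, -1) = (-8, 8, 0)
  D2: (-9, 8, 1) + (0, 1, -1) = (-9, 9, 0)
  D3: (-9, 8, 1) + (-1, 1, 0) = (-10, 9, 1)
  D4: (-9, 8, 1) + (-1, 0, 1) = (-10, 8, 2)
  D5: (-9, 8, 1) + (0, -1, 1) = (-9, 7, 2)

Answer: -8 7 1
-8 8 0
-9 9 0
-10 9 1
-10 8 2
-9 7 2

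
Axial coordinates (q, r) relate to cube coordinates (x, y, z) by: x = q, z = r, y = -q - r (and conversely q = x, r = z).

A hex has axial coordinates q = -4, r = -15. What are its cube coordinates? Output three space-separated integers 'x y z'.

x = q = -4
z = r = -15
y = -x - z = -(-4) - (-15) = 19

Answer: -4 19 -15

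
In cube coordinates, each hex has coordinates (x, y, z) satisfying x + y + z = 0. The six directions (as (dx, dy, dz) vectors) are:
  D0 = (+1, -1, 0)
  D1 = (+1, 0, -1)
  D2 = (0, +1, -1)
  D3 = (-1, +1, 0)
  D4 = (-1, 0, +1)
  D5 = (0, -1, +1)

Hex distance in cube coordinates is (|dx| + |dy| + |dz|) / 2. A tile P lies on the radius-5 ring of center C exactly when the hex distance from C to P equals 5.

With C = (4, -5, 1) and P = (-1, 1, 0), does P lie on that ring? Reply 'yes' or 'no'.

Answer: no

Derivation:
|px - cx| = |-1 - 4| = 5
|py - cy| = |1 - (-5)| = 6
|pz - cz| = |0 - 1| = 1
distance = (5+6+1)/2 = 12/2 = 6
radius = 5; distance != radius -> no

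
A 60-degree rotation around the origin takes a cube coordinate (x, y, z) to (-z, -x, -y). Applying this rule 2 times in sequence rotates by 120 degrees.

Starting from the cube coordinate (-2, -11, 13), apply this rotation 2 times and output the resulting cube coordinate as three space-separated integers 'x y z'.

Start: (-2, -11, 13)
Step 1: (-2, -11, 13) -> (-(13), -(-2), -(-11)) = (-13, 2, 11)
Step 2: (-13, 2, 11) -> (-(11), -(-13), -(2)) = (-11, 13, -2)

Answer: -11 13 -2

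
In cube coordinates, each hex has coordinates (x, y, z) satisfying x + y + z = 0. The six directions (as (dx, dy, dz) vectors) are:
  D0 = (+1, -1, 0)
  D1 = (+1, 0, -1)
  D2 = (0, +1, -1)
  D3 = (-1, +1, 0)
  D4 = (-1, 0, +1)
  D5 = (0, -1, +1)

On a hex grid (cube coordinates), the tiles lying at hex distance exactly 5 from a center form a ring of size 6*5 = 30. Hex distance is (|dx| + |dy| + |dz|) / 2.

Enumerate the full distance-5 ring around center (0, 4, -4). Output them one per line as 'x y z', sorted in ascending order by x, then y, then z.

Walk ring at distance 5 from (0, 4, -4):
Start at center + D4*5 = (-5, 4, 1)
  hex 0: (-5, 4, 1)
  hex 1: (-4, 3, 1)
  hex 2: (-3, 2, 1)
  hex 3: (-2, 1, 1)
  hex 4: (-1, 0, 1)
  hex 5: (0, -1, 1)
  hex 6: (1, -1, 0)
  hex 7: (2, -1, -1)
  hex 8: (3, -1, -2)
  hex 9: (4, -1, -3)
  hex 10: (5, -1, -4)
  hex 11: (5, 0, -5)
  hex 12: (5, 1, -6)
  hex 13: (5, 2, -7)
  hex 14: (5, 3, -8)
  hex 15: (5, 4, -9)
  hex 16: (4, 5, -9)
  hex 17: (3, 6, -9)
  hex 18: (2, 7, -9)
  hex 19: (1, 8, -9)
  hex 20: (0, 9, -9)
  hex 21: (-1, 9, -8)
  hex 22: (-2, 9, -7)
  hex 23: (-3, 9, -6)
  hex 24: (-4, 9, -5)
  hex 25: (-5, 9, -4)
  hex 26: (-5, 8, -3)
  hex 27: (-5, 7, -2)
  hex 28: (-5, 6, -1)
  hex 29: (-5, 5, 0)
Sorted: 30 hexes.

Answer: -5 4 1
-5 5 0
-5 6 -1
-5 7 -2
-5 8 -3
-5 9 -4
-4 3 1
-4 9 -5
-3 2 1
-3 9 -6
-2 1 1
-2 9 -7
-1 0 1
-1 9 -8
0 -1 1
0 9 -9
1 -1 0
1 8 -9
2 -1 -1
2 7 -9
3 -1 -2
3 6 -9
4 -1 -3
4 5 -9
5 -1 -4
5 0 -5
5 1 -6
5 2 -7
5 3 -8
5 4 -9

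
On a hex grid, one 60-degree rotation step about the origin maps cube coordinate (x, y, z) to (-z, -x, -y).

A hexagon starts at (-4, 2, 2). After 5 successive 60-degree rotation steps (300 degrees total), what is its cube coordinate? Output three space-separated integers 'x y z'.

Answer: -2 -2 4

Derivation:
Start: (-4, 2, 2)
Step 1: (-4, 2, 2) -> (-(2), -(-4), -(2)) = (-2, 4, -2)
Step 2: (-2, 4, -2) -> (-(-2), -(-2), -(4)) = (2, 2, -4)
Step 3: (2, 2, -4) -> (-(-4), -(2), -(2)) = (4, -2, -2)
Step 4: (4, -2, -2) -> (-(-2), -(4), -(-2)) = (2, -4, 2)
Step 5: (2, -4, 2) -> (-(2), -(2), -(-4)) = (-2, -2, 4)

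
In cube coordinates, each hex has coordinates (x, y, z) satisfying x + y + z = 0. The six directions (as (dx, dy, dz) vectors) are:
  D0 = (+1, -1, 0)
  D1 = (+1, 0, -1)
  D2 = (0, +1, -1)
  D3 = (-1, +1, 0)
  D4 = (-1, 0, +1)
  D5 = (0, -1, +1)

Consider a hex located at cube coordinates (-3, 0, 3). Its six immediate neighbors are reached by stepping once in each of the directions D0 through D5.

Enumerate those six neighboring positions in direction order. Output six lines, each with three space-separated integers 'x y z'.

Answer: -2 -1 3
-2 0 2
-3 1 2
-4 1 3
-4 0 4
-3 -1 4

Derivation:
Center: (-3, 0, 3). Add each direction:
  D0: (-3, 0, 3) + (1, -1, 0) = (-2, -1, 3)
  D1: (-3, 0, 3) + (1, 0, -1) = (-2, 0, 2)
  D2: (-3, 0, 3) + (0, 1, -1) = (-3, 1, 2)
  D3: (-3, 0, 3) + (-1, 1, 0) = (-4, 1, 3)
  D4: (-3, 0, 3) + (-1, 0, 1) = (-4, 0, 4)
  D5: (-3, 0, 3) + (0, -1, 1) = (-3, -1, 4)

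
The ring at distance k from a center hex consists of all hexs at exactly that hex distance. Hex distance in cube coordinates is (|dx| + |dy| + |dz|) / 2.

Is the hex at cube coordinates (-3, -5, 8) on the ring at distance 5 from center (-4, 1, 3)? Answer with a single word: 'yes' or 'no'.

Answer: no

Derivation:
|px - cx| = |-3 - (-4)| = 1
|py - cy| = |-5 - 1| = 6
|pz - cz| = |8 - 3| = 5
distance = (1+6+5)/2 = 12/2 = 6
radius = 5; distance != radius -> no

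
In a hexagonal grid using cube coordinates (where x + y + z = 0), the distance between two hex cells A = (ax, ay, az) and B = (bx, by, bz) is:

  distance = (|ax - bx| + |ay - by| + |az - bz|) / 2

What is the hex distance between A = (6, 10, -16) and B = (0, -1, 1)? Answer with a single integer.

Answer: 17

Derivation:
|ax - bx| = |6 - 0| = 6
|ay - by| = |10 - (-1)| = 11
|az - bz| = |-16 - 1| = 17
distance = (6 + 11 + 17) / 2 = 34 / 2 = 17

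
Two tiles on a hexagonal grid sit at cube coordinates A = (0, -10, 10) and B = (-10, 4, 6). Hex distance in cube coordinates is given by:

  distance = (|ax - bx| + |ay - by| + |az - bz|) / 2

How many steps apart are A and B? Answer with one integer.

Answer: 14

Derivation:
|ax - bx| = |0 - (-10)| = 10
|ay - by| = |-10 - 4| = 14
|az - bz| = |10 - 6| = 4
distance = (10 + 14 + 4) / 2 = 28 / 2 = 14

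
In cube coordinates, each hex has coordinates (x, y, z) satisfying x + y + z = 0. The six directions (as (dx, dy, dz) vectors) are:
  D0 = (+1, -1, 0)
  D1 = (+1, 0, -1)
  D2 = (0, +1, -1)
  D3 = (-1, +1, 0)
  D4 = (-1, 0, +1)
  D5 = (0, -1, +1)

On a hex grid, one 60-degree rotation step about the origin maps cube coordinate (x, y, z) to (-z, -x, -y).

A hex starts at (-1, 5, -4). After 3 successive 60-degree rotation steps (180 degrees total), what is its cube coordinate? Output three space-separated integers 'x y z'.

Answer: 1 -5 4

Derivation:
Start: (-1, 5, -4)
Step 1: (-1, 5, -4) -> (-(-4), -(-1), -(5)) = (4, 1, -5)
Step 2: (4, 1, -5) -> (-(-5), -(4), -(1)) = (5, -4, -1)
Step 3: (5, -4, -1) -> (-(-1), -(5), -(-4)) = (1, -5, 4)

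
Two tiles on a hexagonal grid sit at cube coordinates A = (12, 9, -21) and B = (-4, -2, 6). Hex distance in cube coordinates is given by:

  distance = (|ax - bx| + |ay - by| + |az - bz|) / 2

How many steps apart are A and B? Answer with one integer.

|ax - bx| = |12 - (-4)| = 16
|ay - by| = |9 - (-2)| = 11
|az - bz| = |-21 - 6| = 27
distance = (16 + 11 + 27) / 2 = 54 / 2 = 27

Answer: 27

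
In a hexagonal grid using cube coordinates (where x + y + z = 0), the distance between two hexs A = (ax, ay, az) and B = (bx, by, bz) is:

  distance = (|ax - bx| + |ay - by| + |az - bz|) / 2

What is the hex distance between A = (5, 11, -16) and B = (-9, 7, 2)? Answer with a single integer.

Answer: 18

Derivation:
|ax - bx| = |5 - (-9)| = 14
|ay - by| = |11 - 7| = 4
|az - bz| = |-16 - 2| = 18
distance = (14 + 4 + 18) / 2 = 36 / 2 = 18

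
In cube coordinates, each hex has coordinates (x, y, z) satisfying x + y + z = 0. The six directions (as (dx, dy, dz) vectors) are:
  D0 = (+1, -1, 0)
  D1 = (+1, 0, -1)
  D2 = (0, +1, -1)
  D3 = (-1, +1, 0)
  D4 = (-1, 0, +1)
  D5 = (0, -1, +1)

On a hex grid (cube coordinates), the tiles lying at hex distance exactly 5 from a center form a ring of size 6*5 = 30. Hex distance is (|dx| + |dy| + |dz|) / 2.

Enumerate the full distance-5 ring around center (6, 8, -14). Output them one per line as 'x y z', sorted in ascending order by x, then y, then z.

Answer: 1 8 -9
1 9 -10
1 10 -11
1 11 -12
1 12 -13
1 13 -14
2 7 -9
2 13 -15
3 6 -9
3 13 -16
4 5 -9
4 13 -17
5 4 -9
5 13 -18
6 3 -9
6 13 -19
7 3 -10
7 12 -19
8 3 -11
8 11 -19
9 3 -12
9 10 -19
10 3 -13
10 9 -19
11 3 -14
11 4 -15
11 5 -16
11 6 -17
11 7 -18
11 8 -19

Derivation:
Walk ring at distance 5 from (6, 8, -14):
Start at center + D4*5 = (1, 8, -9)
  hex 0: (1, 8, -9)
  hex 1: (2, 7, -9)
  hex 2: (3, 6, -9)
  hex 3: (4, 5, -9)
  hex 4: (5, 4, -9)
  hex 5: (6, 3, -9)
  hex 6: (7, 3, -10)
  hex 7: (8, 3, -11)
  hex 8: (9, 3, -12)
  hex 9: (10, 3, -13)
  hex 10: (11, 3, -14)
  hex 11: (11, 4, -15)
  hex 12: (11, 5, -16)
  hex 13: (11, 6, -17)
  hex 14: (11, 7, -18)
  hex 15: (11, 8, -19)
  hex 16: (10, 9, -19)
  hex 17: (9, 10, -19)
  hex 18: (8, 11, -19)
  hex 19: (7, 12, -19)
  hex 20: (6, 13, -19)
  hex 21: (5, 13, -18)
  hex 22: (4, 13, -17)
  hex 23: (3, 13, -16)
  hex 24: (2, 13, -15)
  hex 25: (1, 13, -14)
  hex 26: (1, 12, -13)
  hex 27: (1, 11, -12)
  hex 28: (1, 10, -11)
  hex 29: (1, 9, -10)
Sorted: 30 hexes.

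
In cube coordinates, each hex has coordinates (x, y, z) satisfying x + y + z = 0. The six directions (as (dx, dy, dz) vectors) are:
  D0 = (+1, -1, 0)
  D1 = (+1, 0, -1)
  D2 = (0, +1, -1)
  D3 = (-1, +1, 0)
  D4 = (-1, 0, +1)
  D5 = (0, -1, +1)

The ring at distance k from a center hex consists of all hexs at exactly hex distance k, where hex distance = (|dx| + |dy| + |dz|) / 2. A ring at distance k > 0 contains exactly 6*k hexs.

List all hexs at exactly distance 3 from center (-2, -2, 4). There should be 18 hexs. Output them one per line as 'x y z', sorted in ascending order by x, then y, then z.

Answer: -5 -2 7
-5 -1 6
-5 0 5
-5 1 4
-4 -3 7
-4 1 3
-3 -4 7
-3 1 2
-2 -5 7
-2 1 1
-1 -5 6
-1 0 1
0 -5 5
0 -1 1
1 -5 4
1 -4 3
1 -3 2
1 -2 1

Derivation:
Walk ring at distance 3 from (-2, -2, 4):
Start at center + D4*3 = (-5, -2, 7)
  hex 0: (-5, -2, 7)
  hex 1: (-4, -3, 7)
  hex 2: (-3, -4, 7)
  hex 3: (-2, -5, 7)
  hex 4: (-1, -5, 6)
  hex 5: (0, -5, 5)
  hex 6: (1, -5, 4)
  hex 7: (1, -4, 3)
  hex 8: (1, -3, 2)
  hex 9: (1, -2, 1)
  hex 10: (0, -1, 1)
  hex 11: (-1, 0, 1)
  hex 12: (-2, 1, 1)
  hex 13: (-3, 1, 2)
  hex 14: (-4, 1, 3)
  hex 15: (-5, 1, 4)
  hex 16: (-5, 0, 5)
  hex 17: (-5, -1, 6)
Sorted: 18 hexes.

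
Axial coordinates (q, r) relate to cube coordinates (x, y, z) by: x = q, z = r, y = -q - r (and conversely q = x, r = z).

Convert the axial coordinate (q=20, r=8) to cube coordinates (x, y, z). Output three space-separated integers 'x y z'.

Answer: 20 -28 8

Derivation:
x = q = 20
z = r = 8
y = -x - z = -(20) - (8) = -28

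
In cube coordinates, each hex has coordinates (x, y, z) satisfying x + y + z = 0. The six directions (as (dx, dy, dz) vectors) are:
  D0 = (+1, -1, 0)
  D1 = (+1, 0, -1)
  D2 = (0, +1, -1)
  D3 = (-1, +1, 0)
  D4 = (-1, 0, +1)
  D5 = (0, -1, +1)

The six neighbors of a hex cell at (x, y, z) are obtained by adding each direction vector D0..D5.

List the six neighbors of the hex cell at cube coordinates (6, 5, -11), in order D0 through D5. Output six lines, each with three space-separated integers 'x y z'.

Answer: 7 4 -11
7 5 -12
6 6 -12
5 6 -11
5 5 -10
6 4 -10

Derivation:
Center: (6, 5, -11). Add each direction:
  D0: (6, 5, -11) + (1, -1, 0) = (7, 4, -11)
  D1: (6, 5, -11) + (1, 0, -1) = (7, 5, -12)
  D2: (6, 5, -11) + (0, 1, -1) = (6, 6, -12)
  D3: (6, 5, -11) + (-1, 1, 0) = (5, 6, -11)
  D4: (6, 5, -11) + (-1, 0, 1) = (5, 5, -10)
  D5: (6, 5, -11) + (0, -1, 1) = (6, 4, -10)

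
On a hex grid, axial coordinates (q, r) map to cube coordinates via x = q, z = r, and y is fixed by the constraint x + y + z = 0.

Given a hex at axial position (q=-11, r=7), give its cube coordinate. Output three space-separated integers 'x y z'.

x = q = -11
z = r = 7
y = -x - z = -(-11) - (7) = 4

Answer: -11 4 7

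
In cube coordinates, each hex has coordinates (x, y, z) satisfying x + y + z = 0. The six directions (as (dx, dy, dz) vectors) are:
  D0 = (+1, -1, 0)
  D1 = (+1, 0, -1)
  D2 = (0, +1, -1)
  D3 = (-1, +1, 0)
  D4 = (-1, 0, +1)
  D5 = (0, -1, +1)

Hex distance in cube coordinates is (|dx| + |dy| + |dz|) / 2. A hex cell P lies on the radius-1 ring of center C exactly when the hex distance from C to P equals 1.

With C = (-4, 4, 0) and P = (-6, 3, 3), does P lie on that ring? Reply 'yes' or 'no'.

|px - cx| = |-6 - (-4)| = 2
|py - cy| = |3 - 4| = 1
|pz - cz| = |3 - 0| = 3
distance = (2+1+3)/2 = 6/2 = 3
radius = 1; distance != radius -> no

Answer: no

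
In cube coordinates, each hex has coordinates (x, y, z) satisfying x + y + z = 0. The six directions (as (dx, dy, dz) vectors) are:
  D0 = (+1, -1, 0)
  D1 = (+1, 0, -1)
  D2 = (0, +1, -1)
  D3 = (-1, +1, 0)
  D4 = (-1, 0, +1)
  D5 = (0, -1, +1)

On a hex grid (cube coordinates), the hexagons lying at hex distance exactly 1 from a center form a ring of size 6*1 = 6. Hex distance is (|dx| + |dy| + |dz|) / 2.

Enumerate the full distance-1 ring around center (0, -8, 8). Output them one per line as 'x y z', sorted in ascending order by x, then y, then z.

Answer: -1 -8 9
-1 -7 8
0 -9 9
0 -7 7
1 -9 8
1 -8 7

Derivation:
Walk ring at distance 1 from (0, -8, 8):
Start at center + D4*1 = (-1, -8, 9)
  hex 0: (-1, -8, 9)
  hex 1: (0, -9, 9)
  hex 2: (1, -9, 8)
  hex 3: (1, -8, 7)
  hex 4: (0, -7, 7)
  hex 5: (-1, -7, 8)
Sorted: 6 hexes.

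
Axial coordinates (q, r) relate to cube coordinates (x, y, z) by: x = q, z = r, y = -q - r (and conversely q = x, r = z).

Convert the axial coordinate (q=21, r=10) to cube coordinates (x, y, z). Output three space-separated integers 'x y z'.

x = q = 21
z = r = 10
y = -x - z = -(21) - (10) = -31

Answer: 21 -31 10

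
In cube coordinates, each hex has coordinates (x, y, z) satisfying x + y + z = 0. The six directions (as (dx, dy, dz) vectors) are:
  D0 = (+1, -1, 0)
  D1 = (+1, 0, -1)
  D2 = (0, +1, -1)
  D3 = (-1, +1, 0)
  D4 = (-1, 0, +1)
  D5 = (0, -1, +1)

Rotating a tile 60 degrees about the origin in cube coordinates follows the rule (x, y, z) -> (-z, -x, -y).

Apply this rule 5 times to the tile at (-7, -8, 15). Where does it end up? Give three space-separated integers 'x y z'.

Start: (-7, -8, 15)
Step 1: (-7, -8, 15) -> (-(15), -(-7), -(-8)) = (-15, 7, 8)
Step 2: (-15, 7, 8) -> (-(8), -(-15), -(7)) = (-8, 15, -7)
Step 3: (-8, 15, -7) -> (-(-7), -(-8), -(15)) = (7, 8, -15)
Step 4: (7, 8, -15) -> (-(-15), -(7), -(8)) = (15, -7, -8)
Step 5: (15, -7, -8) -> (-(-8), -(15), -(-7)) = (8, -15, 7)

Answer: 8 -15 7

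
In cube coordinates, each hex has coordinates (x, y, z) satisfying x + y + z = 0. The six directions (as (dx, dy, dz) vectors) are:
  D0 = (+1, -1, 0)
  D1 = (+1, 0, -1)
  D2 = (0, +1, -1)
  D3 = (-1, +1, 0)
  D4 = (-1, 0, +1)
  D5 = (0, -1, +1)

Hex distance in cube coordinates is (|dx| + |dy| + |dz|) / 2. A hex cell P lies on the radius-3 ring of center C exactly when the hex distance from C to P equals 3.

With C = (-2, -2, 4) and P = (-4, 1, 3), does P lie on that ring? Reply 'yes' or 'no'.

Answer: yes

Derivation:
|px - cx| = |-4 - (-2)| = 2
|py - cy| = |1 - (-2)| = 3
|pz - cz| = |3 - 4| = 1
distance = (2+3+1)/2 = 6/2 = 3
radius = 3; distance == radius -> yes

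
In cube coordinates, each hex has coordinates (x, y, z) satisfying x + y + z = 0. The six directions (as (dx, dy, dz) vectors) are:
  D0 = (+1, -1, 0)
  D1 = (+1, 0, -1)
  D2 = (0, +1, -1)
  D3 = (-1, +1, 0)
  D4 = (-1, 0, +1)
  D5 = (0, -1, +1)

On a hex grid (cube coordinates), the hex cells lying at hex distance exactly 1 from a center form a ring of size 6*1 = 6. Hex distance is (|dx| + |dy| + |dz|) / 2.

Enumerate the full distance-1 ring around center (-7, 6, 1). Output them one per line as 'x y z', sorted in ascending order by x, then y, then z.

Answer: -8 6 2
-8 7 1
-7 5 2
-7 7 0
-6 5 1
-6 6 0

Derivation:
Walk ring at distance 1 from (-7, 6, 1):
Start at center + D4*1 = (-8, 6, 2)
  hex 0: (-8, 6, 2)
  hex 1: (-7, 5, 2)
  hex 2: (-6, 5, 1)
  hex 3: (-6, 6, 0)
  hex 4: (-7, 7, 0)
  hex 5: (-8, 7, 1)
Sorted: 6 hexes.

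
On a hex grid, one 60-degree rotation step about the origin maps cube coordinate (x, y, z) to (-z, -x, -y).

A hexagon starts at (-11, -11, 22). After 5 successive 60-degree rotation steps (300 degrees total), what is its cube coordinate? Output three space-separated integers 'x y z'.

Start: (-11, -11, 22)
Step 1: (-11, -11, 22) -> (-(22), -(-11), -(-11)) = (-22, 11, 11)
Step 2: (-22, 11, 11) -> (-(11), -(-22), -(11)) = (-11, 22, -11)
Step 3: (-11, 22, -11) -> (-(-11), -(-11), -(22)) = (11, 11, -22)
Step 4: (11, 11, -22) -> (-(-22), -(11), -(11)) = (22, -11, -11)
Step 5: (22, -11, -11) -> (-(-11), -(22), -(-11)) = (11, -22, 11)

Answer: 11 -22 11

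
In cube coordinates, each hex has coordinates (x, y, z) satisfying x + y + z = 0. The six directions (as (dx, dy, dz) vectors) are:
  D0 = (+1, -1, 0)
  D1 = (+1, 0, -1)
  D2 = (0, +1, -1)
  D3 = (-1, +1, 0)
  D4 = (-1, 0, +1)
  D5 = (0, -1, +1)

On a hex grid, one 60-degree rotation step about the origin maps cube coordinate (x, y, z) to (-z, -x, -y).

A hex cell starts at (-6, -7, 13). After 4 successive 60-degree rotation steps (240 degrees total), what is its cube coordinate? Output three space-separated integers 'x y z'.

Start: (-6, -7, 13)
Step 1: (-6, -7, 13) -> (-(13), -(-6), -(-7)) = (-13, 6, 7)
Step 2: (-13, 6, 7) -> (-(7), -(-13), -(6)) = (-7, 13, -6)
Step 3: (-7, 13, -6) -> (-(-6), -(-7), -(13)) = (6, 7, -13)
Step 4: (6, 7, -13) -> (-(-13), -(6), -(7)) = (13, -6, -7)

Answer: 13 -6 -7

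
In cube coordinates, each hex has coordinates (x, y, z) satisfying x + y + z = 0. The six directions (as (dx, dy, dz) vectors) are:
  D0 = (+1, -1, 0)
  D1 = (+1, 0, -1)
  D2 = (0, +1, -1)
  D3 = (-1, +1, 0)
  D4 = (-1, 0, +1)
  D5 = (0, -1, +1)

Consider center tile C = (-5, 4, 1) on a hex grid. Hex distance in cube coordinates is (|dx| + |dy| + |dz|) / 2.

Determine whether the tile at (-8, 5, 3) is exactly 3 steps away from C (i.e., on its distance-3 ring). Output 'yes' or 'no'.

|px - cx| = |-8 - (-5)| = 3
|py - cy| = |5 - 4| = 1
|pz - cz| = |3 - 1| = 2
distance = (3+1+2)/2 = 6/2 = 3
radius = 3; distance == radius -> yes

Answer: yes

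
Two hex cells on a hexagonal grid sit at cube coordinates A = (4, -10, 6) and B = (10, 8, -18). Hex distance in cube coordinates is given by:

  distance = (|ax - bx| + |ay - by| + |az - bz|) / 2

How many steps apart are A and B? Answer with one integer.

Answer: 24

Derivation:
|ax - bx| = |4 - 10| = 6
|ay - by| = |-10 - 8| = 18
|az - bz| = |6 - (-18)| = 24
distance = (6 + 18 + 24) / 2 = 48 / 2 = 24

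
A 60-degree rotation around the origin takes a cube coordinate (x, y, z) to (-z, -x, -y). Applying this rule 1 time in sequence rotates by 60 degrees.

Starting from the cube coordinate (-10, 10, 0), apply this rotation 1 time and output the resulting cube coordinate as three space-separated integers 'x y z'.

Start: (-10, 10, 0)
Step 1: (-10, 10, 0) -> (-(0), -(-10), -(10)) = (0, 10, -10)

Answer: 0 10 -10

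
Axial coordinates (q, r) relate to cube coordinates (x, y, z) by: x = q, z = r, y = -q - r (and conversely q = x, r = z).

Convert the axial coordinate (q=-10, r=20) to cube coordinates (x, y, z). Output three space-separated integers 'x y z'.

Answer: -10 -10 20

Derivation:
x = q = -10
z = r = 20
y = -x - z = -(-10) - (20) = -10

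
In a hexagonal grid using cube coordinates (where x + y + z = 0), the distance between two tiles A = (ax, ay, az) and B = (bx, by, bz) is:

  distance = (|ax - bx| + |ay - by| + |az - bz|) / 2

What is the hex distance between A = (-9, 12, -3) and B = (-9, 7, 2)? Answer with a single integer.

|ax - bx| = |-9 - (-9)| = 0
|ay - by| = |12 - 7| = 5
|az - bz| = |-3 - 2| = 5
distance = (0 + 5 + 5) / 2 = 10 / 2 = 5

Answer: 5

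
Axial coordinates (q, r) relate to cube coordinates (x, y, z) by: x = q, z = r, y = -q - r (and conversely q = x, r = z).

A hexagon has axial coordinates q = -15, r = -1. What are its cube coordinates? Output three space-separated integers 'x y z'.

x = q = -15
z = r = -1
y = -x - z = -(-15) - (-1) = 16

Answer: -15 16 -1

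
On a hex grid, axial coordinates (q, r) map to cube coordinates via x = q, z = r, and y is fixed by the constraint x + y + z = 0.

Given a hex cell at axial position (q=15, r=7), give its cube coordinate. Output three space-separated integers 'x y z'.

x = q = 15
z = r = 7
y = -x - z = -(15) - (7) = -22

Answer: 15 -22 7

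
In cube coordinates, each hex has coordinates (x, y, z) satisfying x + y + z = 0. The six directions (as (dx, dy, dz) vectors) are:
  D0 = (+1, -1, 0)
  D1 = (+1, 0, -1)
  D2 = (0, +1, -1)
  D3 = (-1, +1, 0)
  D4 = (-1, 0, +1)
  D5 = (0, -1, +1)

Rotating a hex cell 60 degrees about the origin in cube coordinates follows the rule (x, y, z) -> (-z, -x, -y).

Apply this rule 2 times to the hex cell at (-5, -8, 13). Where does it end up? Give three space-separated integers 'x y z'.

Answer: -8 13 -5

Derivation:
Start: (-5, -8, 13)
Step 1: (-5, -8, 13) -> (-(13), -(-5), -(-8)) = (-13, 5, 8)
Step 2: (-13, 5, 8) -> (-(8), -(-13), -(5)) = (-8, 13, -5)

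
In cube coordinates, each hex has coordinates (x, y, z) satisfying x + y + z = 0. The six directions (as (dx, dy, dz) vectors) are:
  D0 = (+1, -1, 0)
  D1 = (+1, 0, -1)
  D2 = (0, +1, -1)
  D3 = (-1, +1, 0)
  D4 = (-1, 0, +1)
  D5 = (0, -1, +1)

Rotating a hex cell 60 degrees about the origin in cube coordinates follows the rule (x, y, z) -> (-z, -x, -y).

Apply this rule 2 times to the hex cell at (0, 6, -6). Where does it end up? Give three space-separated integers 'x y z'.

Answer: 6 -6 0

Derivation:
Start: (0, 6, -6)
Step 1: (0, 6, -6) -> (-(-6), -(0), -(6)) = (6, 0, -6)
Step 2: (6, 0, -6) -> (-(-6), -(6), -(0)) = (6, -6, 0)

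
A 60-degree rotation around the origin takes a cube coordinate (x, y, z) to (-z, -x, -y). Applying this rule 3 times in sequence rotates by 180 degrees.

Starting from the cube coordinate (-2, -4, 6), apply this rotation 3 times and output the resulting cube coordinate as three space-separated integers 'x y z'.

Answer: 2 4 -6

Derivation:
Start: (-2, -4, 6)
Step 1: (-2, -4, 6) -> (-(6), -(-2), -(-4)) = (-6, 2, 4)
Step 2: (-6, 2, 4) -> (-(4), -(-6), -(2)) = (-4, 6, -2)
Step 3: (-4, 6, -2) -> (-(-2), -(-4), -(6)) = (2, 4, -6)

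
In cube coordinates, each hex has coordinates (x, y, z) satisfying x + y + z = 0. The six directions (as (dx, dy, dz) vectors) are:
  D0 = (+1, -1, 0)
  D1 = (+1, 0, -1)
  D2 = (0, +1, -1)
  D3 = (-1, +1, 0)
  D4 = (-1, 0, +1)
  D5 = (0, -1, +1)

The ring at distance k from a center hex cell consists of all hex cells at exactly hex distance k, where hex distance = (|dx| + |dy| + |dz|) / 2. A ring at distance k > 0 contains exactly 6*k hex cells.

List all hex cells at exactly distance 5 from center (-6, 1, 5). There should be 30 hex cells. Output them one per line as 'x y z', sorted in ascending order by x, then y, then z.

Walk ring at distance 5 from (-6, 1, 5):
Start at center + D4*5 = (-11, 1, 10)
  hex 0: (-11, 1, 10)
  hex 1: (-10, 0, 10)
  hex 2: (-9, -1, 10)
  hex 3: (-8, -2, 10)
  hex 4: (-7, -3, 10)
  hex 5: (-6, -4, 10)
  hex 6: (-5, -4, 9)
  hex 7: (-4, -4, 8)
  hex 8: (-3, -4, 7)
  hex 9: (-2, -4, 6)
  hex 10: (-1, -4, 5)
  hex 11: (-1, -3, 4)
  hex 12: (-1, -2, 3)
  hex 13: (-1, -1, 2)
  hex 14: (-1, 0, 1)
  hex 15: (-1, 1, 0)
  hex 16: (-2, 2, 0)
  hex 17: (-3, 3, 0)
  hex 18: (-4, 4, 0)
  hex 19: (-5, 5, 0)
  hex 20: (-6, 6, 0)
  hex 21: (-7, 6, 1)
  hex 22: (-8, 6, 2)
  hex 23: (-9, 6, 3)
  hex 24: (-10, 6, 4)
  hex 25: (-11, 6, 5)
  hex 26: (-11, 5, 6)
  hex 27: (-11, 4, 7)
  hex 28: (-11, 3, 8)
  hex 29: (-11, 2, 9)
Sorted: 30 hexes.

Answer: -11 1 10
-11 2 9
-11 3 8
-11 4 7
-11 5 6
-11 6 5
-10 0 10
-10 6 4
-9 -1 10
-9 6 3
-8 -2 10
-8 6 2
-7 -3 10
-7 6 1
-6 -4 10
-6 6 0
-5 -4 9
-5 5 0
-4 -4 8
-4 4 0
-3 -4 7
-3 3 0
-2 -4 6
-2 2 0
-1 -4 5
-1 -3 4
-1 -2 3
-1 -1 2
-1 0 1
-1 1 0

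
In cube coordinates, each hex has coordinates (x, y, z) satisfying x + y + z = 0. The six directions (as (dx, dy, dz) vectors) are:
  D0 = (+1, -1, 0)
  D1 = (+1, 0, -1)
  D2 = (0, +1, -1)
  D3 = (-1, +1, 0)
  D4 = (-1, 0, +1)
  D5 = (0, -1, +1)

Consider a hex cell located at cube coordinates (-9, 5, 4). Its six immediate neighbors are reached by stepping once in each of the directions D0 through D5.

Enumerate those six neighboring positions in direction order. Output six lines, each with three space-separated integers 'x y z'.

Answer: -8 4 4
-8 5 3
-9 6 3
-10 6 4
-10 5 5
-9 4 5

Derivation:
Center: (-9, 5, 4). Add each direction:
  D0: (-9, 5, 4) + (1, -1, 0) = (-8, 4, 4)
  D1: (-9, 5, 4) + (1, 0, -1) = (-8, 5, 3)
  D2: (-9, 5, 4) + (0, 1, -1) = (-9, 6, 3)
  D3: (-9, 5, 4) + (-1, 1, 0) = (-10, 6, 4)
  D4: (-9, 5, 4) + (-1, 0, 1) = (-10, 5, 5)
  D5: (-9, 5, 4) + (0, -1, 1) = (-9, 4, 5)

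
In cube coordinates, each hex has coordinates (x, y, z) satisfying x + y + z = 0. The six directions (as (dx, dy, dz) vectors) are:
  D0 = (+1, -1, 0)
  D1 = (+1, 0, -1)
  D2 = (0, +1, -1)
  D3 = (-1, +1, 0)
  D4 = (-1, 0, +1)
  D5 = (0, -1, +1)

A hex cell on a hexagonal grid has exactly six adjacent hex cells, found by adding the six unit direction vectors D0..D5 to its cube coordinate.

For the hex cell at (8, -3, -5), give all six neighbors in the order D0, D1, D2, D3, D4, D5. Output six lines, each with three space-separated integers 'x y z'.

Answer: 9 -4 -5
9 -3 -6
8 -2 -6
7 -2 -5
7 -3 -4
8 -4 -4

Derivation:
Center: (8, -3, -5). Add each direction:
  D0: (8, -3, -5) + (1, -1, 0) = (9, -4, -5)
  D1: (8, -3, -5) + (1, 0, -1) = (9, -3, -6)
  D2: (8, -3, -5) + (0, 1, -1) = (8, -2, -6)
  D3: (8, -3, -5) + (-1, 1, 0) = (7, -2, -5)
  D4: (8, -3, -5) + (-1, 0, 1) = (7, -3, -4)
  D5: (8, -3, -5) + (0, -1, 1) = (8, -4, -4)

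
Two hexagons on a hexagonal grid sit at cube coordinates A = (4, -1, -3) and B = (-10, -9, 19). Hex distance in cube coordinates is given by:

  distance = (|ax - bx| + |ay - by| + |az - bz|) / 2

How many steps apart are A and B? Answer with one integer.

|ax - bx| = |4 - (-10)| = 14
|ay - by| = |-1 - (-9)| = 8
|az - bz| = |-3 - 19| = 22
distance = (14 + 8 + 22) / 2 = 44 / 2 = 22

Answer: 22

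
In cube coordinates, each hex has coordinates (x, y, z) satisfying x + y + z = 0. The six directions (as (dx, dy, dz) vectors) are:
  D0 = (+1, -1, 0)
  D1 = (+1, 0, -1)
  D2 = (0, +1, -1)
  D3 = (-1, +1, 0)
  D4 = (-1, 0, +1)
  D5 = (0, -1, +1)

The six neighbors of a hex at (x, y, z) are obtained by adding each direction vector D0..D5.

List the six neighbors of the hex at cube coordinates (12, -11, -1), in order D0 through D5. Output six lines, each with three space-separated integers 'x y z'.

Answer: 13 -12 -1
13 -11 -2
12 -10 -2
11 -10 -1
11 -11 0
12 -12 0

Derivation:
Center: (12, -11, -1). Add each direction:
  D0: (12, -11, -1) + (1, -1, 0) = (13, -12, -1)
  D1: (12, -11, -1) + (1, 0, -1) = (13, -11, -2)
  D2: (12, -11, -1) + (0, 1, -1) = (12, -10, -2)
  D3: (12, -11, -1) + (-1, 1, 0) = (11, -10, -1)
  D4: (12, -11, -1) + (-1, 0, 1) = (11, -11, 0)
  D5: (12, -11, -1) + (0, -1, 1) = (12, -12, 0)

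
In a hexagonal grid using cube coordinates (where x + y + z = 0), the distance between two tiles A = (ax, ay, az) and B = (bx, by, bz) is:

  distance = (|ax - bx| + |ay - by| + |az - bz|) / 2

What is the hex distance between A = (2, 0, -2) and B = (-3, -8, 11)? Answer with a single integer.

|ax - bx| = |2 - (-3)| = 5
|ay - by| = |0 - (-8)| = 8
|az - bz| = |-2 - 11| = 13
distance = (5 + 8 + 13) / 2 = 26 / 2 = 13

Answer: 13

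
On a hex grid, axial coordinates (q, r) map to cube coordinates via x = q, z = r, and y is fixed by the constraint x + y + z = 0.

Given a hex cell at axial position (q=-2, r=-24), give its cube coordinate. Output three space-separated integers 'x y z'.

x = q = -2
z = r = -24
y = -x - z = -(-2) - (-24) = 26

Answer: -2 26 -24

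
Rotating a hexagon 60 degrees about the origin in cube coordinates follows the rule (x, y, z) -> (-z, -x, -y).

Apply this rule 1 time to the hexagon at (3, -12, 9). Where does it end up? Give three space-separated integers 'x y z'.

Answer: -9 -3 12

Derivation:
Start: (3, -12, 9)
Step 1: (3, -12, 9) -> (-(9), -(3), -(-12)) = (-9, -3, 12)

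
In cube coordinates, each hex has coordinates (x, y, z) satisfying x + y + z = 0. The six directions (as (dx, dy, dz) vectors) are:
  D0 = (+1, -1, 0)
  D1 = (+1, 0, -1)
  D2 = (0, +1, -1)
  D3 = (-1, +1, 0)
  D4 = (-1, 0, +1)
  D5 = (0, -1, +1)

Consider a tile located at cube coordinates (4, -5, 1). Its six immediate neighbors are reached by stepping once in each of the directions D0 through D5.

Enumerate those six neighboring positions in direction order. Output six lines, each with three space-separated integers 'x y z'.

Answer: 5 -6 1
5 -5 0
4 -4 0
3 -4 1
3 -5 2
4 -6 2

Derivation:
Center: (4, -5, 1). Add each direction:
  D0: (4, -5, 1) + (1, -1, 0) = (5, -6, 1)
  D1: (4, -5, 1) + (1, 0, -1) = (5, -5, 0)
  D2: (4, -5, 1) + (0, 1, -1) = (4, -4, 0)
  D3: (4, -5, 1) + (-1, 1, 0) = (3, -4, 1)
  D4: (4, -5, 1) + (-1, 0, 1) = (3, -5, 2)
  D5: (4, -5, 1) + (0, -1, 1) = (4, -6, 2)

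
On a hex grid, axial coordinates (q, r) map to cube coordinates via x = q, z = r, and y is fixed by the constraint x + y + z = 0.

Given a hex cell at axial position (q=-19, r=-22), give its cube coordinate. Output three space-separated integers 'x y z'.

Answer: -19 41 -22

Derivation:
x = q = -19
z = r = -22
y = -x - z = -(-19) - (-22) = 41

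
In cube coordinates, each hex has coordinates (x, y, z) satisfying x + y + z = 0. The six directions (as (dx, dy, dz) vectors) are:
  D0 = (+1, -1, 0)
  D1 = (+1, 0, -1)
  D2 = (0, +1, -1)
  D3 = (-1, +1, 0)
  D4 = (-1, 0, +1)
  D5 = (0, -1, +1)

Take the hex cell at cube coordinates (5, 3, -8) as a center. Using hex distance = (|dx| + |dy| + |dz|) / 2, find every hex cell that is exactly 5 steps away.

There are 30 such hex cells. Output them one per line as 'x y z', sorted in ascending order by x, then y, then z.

Answer: 0 3 -3
0 4 -4
0 5 -5
0 6 -6
0 7 -7
0 8 -8
1 2 -3
1 8 -9
2 1 -3
2 8 -10
3 0 -3
3 8 -11
4 -1 -3
4 8 -12
5 -2 -3
5 8 -13
6 -2 -4
6 7 -13
7 -2 -5
7 6 -13
8 -2 -6
8 5 -13
9 -2 -7
9 4 -13
10 -2 -8
10 -1 -9
10 0 -10
10 1 -11
10 2 -12
10 3 -13

Derivation:
Walk ring at distance 5 from (5, 3, -8):
Start at center + D4*5 = (0, 3, -3)
  hex 0: (0, 3, -3)
  hex 1: (1, 2, -3)
  hex 2: (2, 1, -3)
  hex 3: (3, 0, -3)
  hex 4: (4, -1, -3)
  hex 5: (5, -2, -3)
  hex 6: (6, -2, -4)
  hex 7: (7, -2, -5)
  hex 8: (8, -2, -6)
  hex 9: (9, -2, -7)
  hex 10: (10, -2, -8)
  hex 11: (10, -1, -9)
  hex 12: (10, 0, -10)
  hex 13: (10, 1, -11)
  hex 14: (10, 2, -12)
  hex 15: (10, 3, -13)
  hex 16: (9, 4, -13)
  hex 17: (8, 5, -13)
  hex 18: (7, 6, -13)
  hex 19: (6, 7, -13)
  hex 20: (5, 8, -13)
  hex 21: (4, 8, -12)
  hex 22: (3, 8, -11)
  hex 23: (2, 8, -10)
  hex 24: (1, 8, -9)
  hex 25: (0, 8, -8)
  hex 26: (0, 7, -7)
  hex 27: (0, 6, -6)
  hex 28: (0, 5, -5)
  hex 29: (0, 4, -4)
Sorted: 30 hexes.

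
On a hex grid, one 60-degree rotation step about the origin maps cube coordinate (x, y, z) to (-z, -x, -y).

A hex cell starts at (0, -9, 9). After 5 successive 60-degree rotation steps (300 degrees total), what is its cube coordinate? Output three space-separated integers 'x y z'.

Answer: 9 -9 0

Derivation:
Start: (0, -9, 9)
Step 1: (0, -9, 9) -> (-(9), -(0), -(-9)) = (-9, 0, 9)
Step 2: (-9, 0, 9) -> (-(9), -(-9), -(0)) = (-9, 9, 0)
Step 3: (-9, 9, 0) -> (-(0), -(-9), -(9)) = (0, 9, -9)
Step 4: (0, 9, -9) -> (-(-9), -(0), -(9)) = (9, 0, -9)
Step 5: (9, 0, -9) -> (-(-9), -(9), -(0)) = (9, -9, 0)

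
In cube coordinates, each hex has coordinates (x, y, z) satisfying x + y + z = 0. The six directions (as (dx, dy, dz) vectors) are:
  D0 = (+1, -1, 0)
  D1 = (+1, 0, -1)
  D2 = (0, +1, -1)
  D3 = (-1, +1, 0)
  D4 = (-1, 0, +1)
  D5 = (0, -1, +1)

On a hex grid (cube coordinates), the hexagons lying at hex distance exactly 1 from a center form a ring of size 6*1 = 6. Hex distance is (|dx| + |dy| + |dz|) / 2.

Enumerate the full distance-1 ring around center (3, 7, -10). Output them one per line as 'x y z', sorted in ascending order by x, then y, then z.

Answer: 2 7 -9
2 8 -10
3 6 -9
3 8 -11
4 6 -10
4 7 -11

Derivation:
Walk ring at distance 1 from (3, 7, -10):
Start at center + D4*1 = (2, 7, -9)
  hex 0: (2, 7, -9)
  hex 1: (3, 6, -9)
  hex 2: (4, 6, -10)
  hex 3: (4, 7, -11)
  hex 4: (3, 8, -11)
  hex 5: (2, 8, -10)
Sorted: 6 hexes.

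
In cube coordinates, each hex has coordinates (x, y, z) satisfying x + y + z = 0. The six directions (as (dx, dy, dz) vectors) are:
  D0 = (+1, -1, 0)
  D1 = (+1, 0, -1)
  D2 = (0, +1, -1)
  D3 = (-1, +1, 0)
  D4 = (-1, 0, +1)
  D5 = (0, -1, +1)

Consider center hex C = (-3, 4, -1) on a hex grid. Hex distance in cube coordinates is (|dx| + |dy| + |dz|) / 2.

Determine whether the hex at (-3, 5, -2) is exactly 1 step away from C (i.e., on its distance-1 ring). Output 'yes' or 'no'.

Answer: yes

Derivation:
|px - cx| = |-3 - (-3)| = 0
|py - cy| = |5 - 4| = 1
|pz - cz| = |-2 - (-1)| = 1
distance = (0+1+1)/2 = 2/2 = 1
radius = 1; distance == radius -> yes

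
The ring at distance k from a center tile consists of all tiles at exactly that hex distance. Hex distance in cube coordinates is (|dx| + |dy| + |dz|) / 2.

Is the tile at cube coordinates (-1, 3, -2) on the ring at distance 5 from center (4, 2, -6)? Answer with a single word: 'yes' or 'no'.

Answer: yes

Derivation:
|px - cx| = |-1 - 4| = 5
|py - cy| = |3 - 2| = 1
|pz - cz| = |-2 - (-6)| = 4
distance = (5+1+4)/2 = 10/2 = 5
radius = 5; distance == radius -> yes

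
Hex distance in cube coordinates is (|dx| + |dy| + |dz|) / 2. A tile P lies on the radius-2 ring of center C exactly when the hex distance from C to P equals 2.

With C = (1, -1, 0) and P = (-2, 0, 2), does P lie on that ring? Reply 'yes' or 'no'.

|px - cx| = |-2 - 1| = 3
|py - cy| = |0 - (-1)| = 1
|pz - cz| = |2 - 0| = 2
distance = (3+1+2)/2 = 6/2 = 3
radius = 2; distance != radius -> no

Answer: no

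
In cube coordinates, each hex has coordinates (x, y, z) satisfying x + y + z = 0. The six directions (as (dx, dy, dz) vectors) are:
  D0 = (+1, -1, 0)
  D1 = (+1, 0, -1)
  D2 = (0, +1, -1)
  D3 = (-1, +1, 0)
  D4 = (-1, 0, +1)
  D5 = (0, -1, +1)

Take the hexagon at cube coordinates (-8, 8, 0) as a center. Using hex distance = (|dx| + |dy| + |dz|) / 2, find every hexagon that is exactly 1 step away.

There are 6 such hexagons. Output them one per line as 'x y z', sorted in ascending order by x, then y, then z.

Walk ring at distance 1 from (-8, 8, 0):
Start at center + D4*1 = (-9, 8, 1)
  hex 0: (-9, 8, 1)
  hex 1: (-8, 7, 1)
  hex 2: (-7, 7, 0)
  hex 3: (-7, 8, -1)
  hex 4: (-8, 9, -1)
  hex 5: (-9, 9, 0)
Sorted: 6 hexes.

Answer: -9 8 1
-9 9 0
-8 7 1
-8 9 -1
-7 7 0
-7 8 -1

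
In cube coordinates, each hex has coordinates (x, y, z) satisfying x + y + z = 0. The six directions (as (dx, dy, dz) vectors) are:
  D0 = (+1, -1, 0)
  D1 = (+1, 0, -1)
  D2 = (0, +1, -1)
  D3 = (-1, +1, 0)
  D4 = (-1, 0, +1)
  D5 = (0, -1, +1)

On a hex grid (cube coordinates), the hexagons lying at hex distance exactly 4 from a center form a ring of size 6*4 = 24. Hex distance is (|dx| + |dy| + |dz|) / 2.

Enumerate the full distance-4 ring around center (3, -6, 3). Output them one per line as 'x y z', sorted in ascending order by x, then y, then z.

Walk ring at distance 4 from (3, -6, 3):
Start at center + D4*4 = (-1, -6, 7)
  hex 0: (-1, -6, 7)
  hex 1: (0, -7, 7)
  hex 2: (1, -8, 7)
  hex 3: (2, -9, 7)
  hex 4: (3, -10, 7)
  hex 5: (4, -10, 6)
  hex 6: (5, -10, 5)
  hex 7: (6, -10, 4)
  hex 8: (7, -10, 3)
  hex 9: (7, -9, 2)
  hex 10: (7, -8, 1)
  hex 11: (7, -7, 0)
  hex 12: (7, -6, -1)
  hex 13: (6, -5, -1)
  hex 14: (5, -4, -1)
  hex 15: (4, -3, -1)
  hex 16: (3, -2, -1)
  hex 17: (2, -2, 0)
  hex 18: (1, -2, 1)
  hex 19: (0, -2, 2)
  hex 20: (-1, -2, 3)
  hex 21: (-1, -3, 4)
  hex 22: (-1, -4, 5)
  hex 23: (-1, -5, 6)
Sorted: 24 hexes.

Answer: -1 -6 7
-1 -5 6
-1 -4 5
-1 -3 4
-1 -2 3
0 -7 7
0 -2 2
1 -8 7
1 -2 1
2 -9 7
2 -2 0
3 -10 7
3 -2 -1
4 -10 6
4 -3 -1
5 -10 5
5 -4 -1
6 -10 4
6 -5 -1
7 -10 3
7 -9 2
7 -8 1
7 -7 0
7 -6 -1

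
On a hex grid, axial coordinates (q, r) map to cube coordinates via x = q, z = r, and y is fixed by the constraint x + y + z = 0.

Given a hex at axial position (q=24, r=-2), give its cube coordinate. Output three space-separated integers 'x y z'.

x = q = 24
z = r = -2
y = -x - z = -(24) - (-2) = -22

Answer: 24 -22 -2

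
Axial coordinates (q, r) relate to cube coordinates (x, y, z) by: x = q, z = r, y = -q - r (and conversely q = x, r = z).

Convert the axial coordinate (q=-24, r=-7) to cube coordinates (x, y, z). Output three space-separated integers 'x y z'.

Answer: -24 31 -7

Derivation:
x = q = -24
z = r = -7
y = -x - z = -(-24) - (-7) = 31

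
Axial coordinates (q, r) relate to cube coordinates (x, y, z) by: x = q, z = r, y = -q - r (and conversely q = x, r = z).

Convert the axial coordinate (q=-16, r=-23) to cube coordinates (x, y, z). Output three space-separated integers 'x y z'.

x = q = -16
z = r = -23
y = -x - z = -(-16) - (-23) = 39

Answer: -16 39 -23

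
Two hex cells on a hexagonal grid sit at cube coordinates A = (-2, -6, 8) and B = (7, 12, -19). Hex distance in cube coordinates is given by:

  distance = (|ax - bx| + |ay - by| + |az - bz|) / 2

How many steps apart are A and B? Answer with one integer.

|ax - bx| = |-2 - 7| = 9
|ay - by| = |-6 - 12| = 18
|az - bz| = |8 - (-19)| = 27
distance = (9 + 18 + 27) / 2 = 54 / 2 = 27

Answer: 27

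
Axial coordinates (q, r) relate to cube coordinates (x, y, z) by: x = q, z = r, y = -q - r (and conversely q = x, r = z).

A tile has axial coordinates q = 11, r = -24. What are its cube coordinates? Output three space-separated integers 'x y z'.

Answer: 11 13 -24

Derivation:
x = q = 11
z = r = -24
y = -x - z = -(11) - (-24) = 13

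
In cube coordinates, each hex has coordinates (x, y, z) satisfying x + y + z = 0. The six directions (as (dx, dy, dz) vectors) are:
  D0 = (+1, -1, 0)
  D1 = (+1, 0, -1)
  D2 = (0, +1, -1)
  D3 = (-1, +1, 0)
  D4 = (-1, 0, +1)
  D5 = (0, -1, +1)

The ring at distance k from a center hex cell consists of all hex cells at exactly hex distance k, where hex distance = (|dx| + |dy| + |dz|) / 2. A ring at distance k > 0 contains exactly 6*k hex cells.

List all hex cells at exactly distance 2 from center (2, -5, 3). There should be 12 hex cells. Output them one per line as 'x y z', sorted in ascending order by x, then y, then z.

Walk ring at distance 2 from (2, -5, 3):
Start at center + D4*2 = (0, -5, 5)
  hex 0: (0, -5, 5)
  hex 1: (1, -6, 5)
  hex 2: (2, -7, 5)
  hex 3: (3, -7, 4)
  hex 4: (4, -7, 3)
  hex 5: (4, -6, 2)
  hex 6: (4, -5, 1)
  hex 7: (3, -4, 1)
  hex 8: (2, -3, 1)
  hex 9: (1, -3, 2)
  hex 10: (0, -3, 3)
  hex 11: (0, -4, 4)
Sorted: 12 hexes.

Answer: 0 -5 5
0 -4 4
0 -3 3
1 -6 5
1 -3 2
2 -7 5
2 -3 1
3 -7 4
3 -4 1
4 -7 3
4 -6 2
4 -5 1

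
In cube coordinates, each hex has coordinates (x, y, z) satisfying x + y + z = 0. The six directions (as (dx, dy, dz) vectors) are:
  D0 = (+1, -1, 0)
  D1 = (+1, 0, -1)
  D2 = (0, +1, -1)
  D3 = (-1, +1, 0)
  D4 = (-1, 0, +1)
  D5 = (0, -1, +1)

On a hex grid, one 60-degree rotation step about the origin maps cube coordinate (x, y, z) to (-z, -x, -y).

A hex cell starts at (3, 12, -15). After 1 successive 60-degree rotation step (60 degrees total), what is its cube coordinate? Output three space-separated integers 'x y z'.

Answer: 15 -3 -12

Derivation:
Start: (3, 12, -15)
Step 1: (3, 12, -15) -> (-(-15), -(3), -(12)) = (15, -3, -12)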